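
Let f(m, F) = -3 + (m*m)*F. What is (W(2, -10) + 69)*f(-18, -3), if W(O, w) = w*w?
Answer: -164775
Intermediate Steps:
f(m, F) = -3 + F*m² (f(m, F) = -3 + m²*F = -3 + F*m²)
W(O, w) = w²
(W(2, -10) + 69)*f(-18, -3) = ((-10)² + 69)*(-3 - 3*(-18)²) = (100 + 69)*(-3 - 3*324) = 169*(-3 - 972) = 169*(-975) = -164775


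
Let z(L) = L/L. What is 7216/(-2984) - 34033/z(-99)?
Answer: -12695211/373 ≈ -34035.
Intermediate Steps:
z(L) = 1
7216/(-2984) - 34033/z(-99) = 7216/(-2984) - 34033/1 = 7216*(-1/2984) - 34033*1 = -902/373 - 34033 = -12695211/373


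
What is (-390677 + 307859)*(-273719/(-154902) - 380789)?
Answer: 814165868746077/25817 ≈ 3.1536e+10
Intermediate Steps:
(-390677 + 307859)*(-273719/(-154902) - 380789) = -82818*(-273719*(-1/154902) - 380789) = -82818*(273719/154902 - 380789) = -82818*(-58984703959/154902) = 814165868746077/25817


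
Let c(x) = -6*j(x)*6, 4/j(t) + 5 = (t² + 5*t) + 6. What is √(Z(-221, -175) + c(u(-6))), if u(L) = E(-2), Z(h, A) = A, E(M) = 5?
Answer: I*√51391/17 ≈ 13.335*I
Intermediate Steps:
u(L) = 5
j(t) = 4/(1 + t² + 5*t) (j(t) = 4/(-5 + ((t² + 5*t) + 6)) = 4/(-5 + (6 + t² + 5*t)) = 4/(1 + t² + 5*t))
c(x) = -144/(1 + x² + 5*x) (c(x) = -24/(1 + x² + 5*x)*6 = -144/(1 + x² + 5*x))
√(Z(-221, -175) + c(u(-6))) = √(-175 - 144/(1 + 5² + 5*5)) = √(-175 - 144/(1 + 25 + 25)) = √(-175 - 144/51) = √(-175 - 144*1/51) = √(-175 - 48/17) = √(-3023/17) = I*√51391/17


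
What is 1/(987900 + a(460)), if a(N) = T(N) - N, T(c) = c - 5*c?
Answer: 1/985600 ≈ 1.0146e-6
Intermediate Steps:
T(c) = -4*c
a(N) = -5*N (a(N) = -4*N - N = -5*N)
1/(987900 + a(460)) = 1/(987900 - 5*460) = 1/(987900 - 2300) = 1/985600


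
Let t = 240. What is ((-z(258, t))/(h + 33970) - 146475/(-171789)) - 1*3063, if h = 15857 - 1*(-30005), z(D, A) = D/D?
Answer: -13998361156271/4571419816 ≈ -3062.1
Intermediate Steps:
z(D, A) = 1
h = 45862 (h = 15857 + 30005 = 45862)
((-z(258, t))/(h + 33970) - 146475/(-171789)) - 1*3063 = ((-1*1)/(45862 + 33970) - 146475/(-171789)) - 1*3063 = (-1/79832 - 146475*(-1/171789)) - 3063 = (-1*1/79832 + 48825/57263) - 3063 = (-1/79832 + 48825/57263) - 3063 = 3897740137/4571419816 - 3063 = -13998361156271/4571419816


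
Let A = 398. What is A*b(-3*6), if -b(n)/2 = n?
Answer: 14328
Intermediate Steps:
b(n) = -2*n
A*b(-3*6) = 398*(-(-6)*6) = 398*(-2*(-18)) = 398*36 = 14328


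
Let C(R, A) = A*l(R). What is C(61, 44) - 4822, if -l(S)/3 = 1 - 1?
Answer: -4822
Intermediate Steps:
l(S) = 0 (l(S) = -3*(1 - 1) = -3*0 = 0)
C(R, A) = 0 (C(R, A) = A*0 = 0)
C(61, 44) - 4822 = 0 - 4822 = -4822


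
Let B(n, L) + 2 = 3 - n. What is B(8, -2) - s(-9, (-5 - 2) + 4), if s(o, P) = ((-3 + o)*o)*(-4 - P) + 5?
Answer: 96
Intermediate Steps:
B(n, L) = 1 - n (B(n, L) = -2 + (3 - n) = 1 - n)
s(o, P) = 5 + o*(-4 - P)*(-3 + o) (s(o, P) = (o*(-3 + o))*(-4 - P) + 5 = o*(-4 - P)*(-3 + o) + 5 = 5 + o*(-4 - P)*(-3 + o))
B(8, -2) - s(-9, (-5 - 2) + 4) = (1 - 1*8) - (5 - 4*(-9)**2 + 12*(-9) - 1*((-5 - 2) + 4)*(-9)**2 + 3*((-5 - 2) + 4)*(-9)) = (1 - 8) - (5 - 4*81 - 108 - 1*(-7 + 4)*81 + 3*(-7 + 4)*(-9)) = -7 - (5 - 324 - 108 - 1*(-3)*81 + 3*(-3)*(-9)) = -7 - (5 - 324 - 108 + 243 + 81) = -7 - 1*(-103) = -7 + 103 = 96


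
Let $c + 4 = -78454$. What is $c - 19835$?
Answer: $-98293$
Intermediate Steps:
$c = -78458$ ($c = -4 - 78454 = -78458$)
$c - 19835 = -78458 - 19835 = -98293$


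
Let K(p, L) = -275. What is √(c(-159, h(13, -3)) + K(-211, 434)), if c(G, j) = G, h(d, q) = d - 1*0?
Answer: I*√434 ≈ 20.833*I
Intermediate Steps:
h(d, q) = d (h(d, q) = d + 0 = d)
√(c(-159, h(13, -3)) + K(-211, 434)) = √(-159 - 275) = √(-434) = I*√434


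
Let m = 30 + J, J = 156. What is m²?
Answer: 34596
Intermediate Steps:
m = 186 (m = 30 + 156 = 186)
m² = 186² = 34596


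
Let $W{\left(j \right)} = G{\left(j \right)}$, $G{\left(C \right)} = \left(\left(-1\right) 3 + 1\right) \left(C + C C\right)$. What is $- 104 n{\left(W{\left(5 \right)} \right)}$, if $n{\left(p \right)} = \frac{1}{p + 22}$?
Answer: $\frac{52}{19} \approx 2.7368$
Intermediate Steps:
$G{\left(C \right)} = - 2 C - 2 C^{2}$ ($G{\left(C \right)} = \left(-3 + 1\right) \left(C + C^{2}\right) = - 2 \left(C + C^{2}\right) = - 2 C - 2 C^{2}$)
$W{\left(j \right)} = - 2 j \left(1 + j\right)$
$n{\left(p \right)} = \frac{1}{22 + p}$
$- 104 n{\left(W{\left(5 \right)} \right)} = - \frac{104}{22 - 10 \left(1 + 5\right)} = - \frac{104}{22 - 10 \cdot 6} = - \frac{104}{22 - 60} = - \frac{104}{-38} = \left(-104\right) \left(- \frac{1}{38}\right) = \frac{52}{19}$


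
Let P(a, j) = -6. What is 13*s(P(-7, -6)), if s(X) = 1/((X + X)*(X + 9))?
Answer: -13/36 ≈ -0.36111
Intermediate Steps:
s(X) = 1/(2*X*(9 + X)) (s(X) = 1/((2*X)*(9 + X)) = 1/(2*X*(9 + X)))
13*s(P(-7, -6)) = 13*((1/2)/(-6*(9 - 6))) = 13*((1/2)*(-1/6)/3) = 13*((1/2)*(-1/6)*(1/3)) = 13*(-1/36) = -13/36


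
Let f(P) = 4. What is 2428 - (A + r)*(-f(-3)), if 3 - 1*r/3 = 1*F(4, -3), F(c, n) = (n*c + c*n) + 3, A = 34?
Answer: 2852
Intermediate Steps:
F(c, n) = 3 + 2*c*n (F(c, n) = (c*n + c*n) + 3 = 2*c*n + 3 = 3 + 2*c*n)
r = 72 (r = 9 - 3*(3 + 2*4*(-3)) = 9 - 3*(3 - 24) = 9 - 3*(-21) = 9 + 63 = 72)
2428 - (A + r)*(-f(-3)) = 2428 - (34 + 72)*(-1*4) = 2428 - 106*(-4) = 2428 - 1*(-424) = 2428 + 424 = 2852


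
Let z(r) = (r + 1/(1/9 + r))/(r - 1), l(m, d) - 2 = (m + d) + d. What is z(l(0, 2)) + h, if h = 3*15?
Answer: 12714/275 ≈ 46.233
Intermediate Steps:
l(m, d) = 2 + m + 2*d (l(m, d) = 2 + ((m + d) + d) = 2 + ((d + m) + d) = 2 + (m + 2*d) = 2 + m + 2*d)
h = 45
z(r) = (r + 1/(1/9 + r))/(-1 + r)
z(l(0, 2)) + h = (9 + (2 + 0 + 2*2) + 9*(2 + 0 + 2*2)**2)/(-1 - 8*(2 + 0 + 2*2) + 9*(2 + 0 + 2*2)**2) + 45 = (9 + (2 + 0 + 4) + 9*(2 + 0 + 4)**2)/(-1 - 8*(2 + 0 + 4) + 9*(2 + 0 + 4)**2) + 45 = (9 + 6 + 9*6**2)/(-1 - 8*6 + 9*6**2) + 45 = (9 + 6 + 9*36)/(-1 - 48 + 9*36) + 45 = (9 + 6 + 324)/(-1 - 48 + 324) + 45 = 339/275 + 45 = 12714/275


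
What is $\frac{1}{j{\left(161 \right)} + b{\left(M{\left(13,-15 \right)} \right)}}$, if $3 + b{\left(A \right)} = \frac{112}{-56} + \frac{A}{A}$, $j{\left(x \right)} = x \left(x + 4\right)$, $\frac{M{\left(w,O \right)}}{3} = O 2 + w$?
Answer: $\frac{1}{26561} \approx 3.7649 \cdot 10^{-5}$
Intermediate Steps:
$M{\left(w,O \right)} = 3 w + 6 O$ ($M{\left(w,O \right)} = 3 \left(O 2 + w\right) = 3 \left(2 O + w\right) = 3 \left(w + 2 O\right) = 3 w + 6 O$)
$j{\left(x \right)} = x \left(4 + x\right)$
$b{\left(A \right)} = -4$ ($b{\left(A \right)} = -3 + \left(\frac{112}{-56} + \frac{A}{A}\right) = -3 + \left(112 \left(- \frac{1}{56}\right) + 1\right) = -3 + \left(-2 + 1\right) = -3 - 1 = -4$)
$\frac{1}{j{\left(161 \right)} + b{\left(M{\left(13,-15 \right)} \right)}} = \frac{1}{161 \left(4 + 161\right) - 4} = \frac{1}{161 \cdot 165 - 4} = \frac{1}{26565 - 4} = \frac{1}{26561}$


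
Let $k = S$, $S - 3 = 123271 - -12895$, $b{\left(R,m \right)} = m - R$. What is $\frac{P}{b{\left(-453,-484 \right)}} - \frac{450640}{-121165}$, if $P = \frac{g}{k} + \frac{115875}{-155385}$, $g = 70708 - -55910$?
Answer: $\frac{119236559003879}{32110792002201} \approx 3.7133$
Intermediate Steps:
$S = 136169$ ($S = 3 + \left(123271 - -12895\right) = 3 + \left(123271 + 12895\right) = 3 + 136166 = 136169$)
$g = 126618$ ($g = 70708 + 55910 = 126618$)
$k = 136169$
$P = \frac{86576779}{470191557}$ ($P = \frac{126618}{136169} + \frac{115875}{-155385} = 126618 \cdot \frac{1}{136169} + 115875 \left(- \frac{1}{155385}\right) = \frac{126618}{136169} - \frac{2575}{3453} = \frac{86576779}{470191557} \approx 0.18413$)
$\frac{P}{b{\left(-453,-484 \right)}} - \frac{450640}{-121165} = \frac{86576779}{470191557 \left(-484 - -453\right)} - \frac{450640}{-121165} = \frac{86576779}{470191557 \left(-484 + 453\right)} - - \frac{90128}{24233} = \frac{86576779}{470191557 \left(-31\right)} + \frac{90128}{24233} = \frac{86576779}{470191557} \left(- \frac{1}{31}\right) + \frac{90128}{24233} = - \frac{86576779}{14575938267} + \frac{90128}{24233} = \frac{119236559003879}{32110792002201}$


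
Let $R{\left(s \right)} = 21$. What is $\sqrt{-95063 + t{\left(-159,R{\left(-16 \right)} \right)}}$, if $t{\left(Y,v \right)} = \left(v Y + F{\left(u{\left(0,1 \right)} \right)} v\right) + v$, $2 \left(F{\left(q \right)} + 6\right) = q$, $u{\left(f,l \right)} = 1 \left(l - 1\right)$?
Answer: $i \sqrt{98507} \approx 313.86 i$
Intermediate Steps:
$u{\left(f,l \right)} = -1 + l$ ($u{\left(f,l \right)} = 1 \left(-1 + l\right) = -1 + l$)
$F{\left(q \right)} = -6 + \frac{q}{2}$
$t{\left(Y,v \right)} = - 5 v + Y v$ ($t{\left(Y,v \right)} = \left(v Y + \left(-6 + \frac{-1 + 1}{2}\right) v\right) + v = \left(Y v + \left(-6 + \frac{1}{2} \cdot 0\right) v\right) + v = \left(Y v + \left(-6 + 0\right) v\right) + v = \left(Y v - 6 v\right) + v = \left(- 6 v + Y v\right) + v = - 5 v + Y v$)
$\sqrt{-95063 + t{\left(-159,R{\left(-16 \right)} \right)}} = \sqrt{-95063 + 21 \left(-5 - 159\right)} = \sqrt{-95063 + 21 \left(-164\right)} = \sqrt{-95063 - 3444} = \sqrt{-98507} = i \sqrt{98507}$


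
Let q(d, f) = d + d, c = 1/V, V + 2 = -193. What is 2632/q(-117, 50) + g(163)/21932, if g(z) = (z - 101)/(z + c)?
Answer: -458682333439/40779571248 ≈ -11.248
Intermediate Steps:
V = -195 (V = -2 - 193 = -195)
c = -1/195 (c = 1/(-195) = -1/195 ≈ -0.0051282)
q(d, f) = 2*d
g(z) = (-101 + z)/(-1/195 + z) (g(z) = (z - 101)/(z - 1/195) = (-101 + z)/(-1/195 + z))
2632/q(-117, 50) + g(163)/21932 = 2632/((2*(-117))) + (195*(-101 + 163)/(-1 + 195*163))/21932 = 2632/(-234) + (195*62/(-1 + 31785))*(1/21932) = 2632*(-1/234) + (195*62/31784)*(1/21932) = -1316/117 + (195*(1/31784)*62)*(1/21932) = -1316/117 + (6045/15892)*(1/21932) = -1316/117 + 6045/348543344 = -458682333439/40779571248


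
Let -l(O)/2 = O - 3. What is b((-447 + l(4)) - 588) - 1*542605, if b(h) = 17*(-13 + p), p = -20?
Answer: -543166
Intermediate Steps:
l(O) = 6 - 2*O (l(O) = -2*(O - 3) = -2*(-3 + O) = 6 - 2*O)
b(h) = -561 (b(h) = 17*(-13 - 20) = 17*(-33) = -561)
b((-447 + l(4)) - 588) - 1*542605 = -561 - 1*542605 = -561 - 542605 = -543166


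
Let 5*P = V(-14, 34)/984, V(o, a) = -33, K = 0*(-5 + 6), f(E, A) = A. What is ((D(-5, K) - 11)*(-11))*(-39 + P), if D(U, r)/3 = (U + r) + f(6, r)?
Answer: -9147853/820 ≈ -11156.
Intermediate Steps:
K = 0 (K = 0*1 = 0)
D(U, r) = 3*U + 6*r (D(U, r) = 3*((U + r) + r) = 3*(U + 2*r) = 3*U + 6*r)
P = -11/1640 (P = (-33/984)/5 = (-33*1/984)/5 = (1/5)*(-11/328) = -11/1640 ≈ -0.0067073)
((D(-5, K) - 11)*(-11))*(-39 + P) = (((3*(-5) + 6*0) - 11)*(-11))*(-39 - 11/1640) = (((-15 + 0) - 11)*(-11))*(-63971/1640) = ((-15 - 11)*(-11))*(-63971/1640) = -26*(-11)*(-63971/1640) = 286*(-63971/1640) = -9147853/820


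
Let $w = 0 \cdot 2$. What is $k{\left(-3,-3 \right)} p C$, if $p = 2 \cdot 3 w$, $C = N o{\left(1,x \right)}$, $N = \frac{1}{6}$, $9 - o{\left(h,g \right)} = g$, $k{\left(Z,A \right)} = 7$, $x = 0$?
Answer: $0$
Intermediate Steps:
$o{\left(h,g \right)} = 9 - g$
$N = \frac{1}{6} \approx 0.16667$
$w = 0$
$C = \frac{3}{2}$ ($C = \frac{9 - 0}{6} = \frac{9 + 0}{6} = \frac{1}{6} \cdot 9 = \frac{3}{2} \approx 1.5$)
$p = 0$ ($p = 2 \cdot 3 \cdot 0 = 6 \cdot 0 = 0$)
$k{\left(-3,-3 \right)} p C = 7 \cdot 0 \cdot \frac{3}{2} = 0 \cdot \frac{3}{2} = 0$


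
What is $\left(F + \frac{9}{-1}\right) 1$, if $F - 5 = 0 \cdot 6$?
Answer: $-4$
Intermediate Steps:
$F = 5$ ($F = 5 + 0 \cdot 6 = 5 + 0 = 5$)
$\left(F + \frac{9}{-1}\right) 1 = \left(5 + \frac{9}{-1}\right) 1 = \left(5 + 9 \left(-1\right)\right) 1 = \left(5 - 9\right) 1 = \left(-4\right) 1 = -4$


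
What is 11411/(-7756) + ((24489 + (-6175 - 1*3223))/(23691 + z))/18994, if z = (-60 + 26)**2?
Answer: -2692617501251/1830198514004 ≈ -1.4712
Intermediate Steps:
z = 1156 (z = (-34)**2 = 1156)
11411/(-7756) + ((24489 + (-6175 - 1*3223))/(23691 + z))/18994 = 11411/(-7756) + ((24489 + (-6175 - 1*3223))/(23691 + 1156))/18994 = 11411*(-1/7756) + ((24489 + (-6175 - 3223))/24847)*(1/18994) = -11411/7756 + ((24489 - 9398)*(1/24847))*(1/18994) = -11411/7756 + (15091*(1/24847))*(1/18994) = -11411/7756 + (15091/24847)*(1/18994) = -11411/7756 + 15091/471943918 = -2692617501251/1830198514004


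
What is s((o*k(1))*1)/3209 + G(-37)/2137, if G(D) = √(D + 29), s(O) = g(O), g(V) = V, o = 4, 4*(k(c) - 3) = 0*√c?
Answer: 12/3209 + 2*I*√2/2137 ≈ 0.0037395 + 0.0013236*I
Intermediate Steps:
k(c) = 3 (k(c) = 3 + (0*√c)/4 = 3 + (¼)*0 = 3 + 0 = 3)
s(O) = O
G(D) = √(29 + D)
s((o*k(1))*1)/3209 + G(-37)/2137 = ((4*3)*1)/3209 + √(29 - 37)/2137 = (12*1)*(1/3209) + √(-8)*(1/2137) = 12*(1/3209) + (2*I*√2)*(1/2137) = 12/3209 + 2*I*√2/2137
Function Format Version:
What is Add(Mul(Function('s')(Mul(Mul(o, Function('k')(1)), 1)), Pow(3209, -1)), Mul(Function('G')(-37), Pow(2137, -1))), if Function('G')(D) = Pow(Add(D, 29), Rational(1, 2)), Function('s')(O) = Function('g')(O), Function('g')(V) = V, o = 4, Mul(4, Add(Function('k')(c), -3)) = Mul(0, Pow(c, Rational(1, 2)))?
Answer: Add(Rational(12, 3209), Mul(Rational(2, 2137), I, Pow(2, Rational(1, 2)))) ≈ Add(0.0037395, Mul(0.0013236, I))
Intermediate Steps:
Function('k')(c) = 3 (Function('k')(c) = Add(3, Mul(Rational(1, 4), Mul(0, Pow(c, Rational(1, 2))))) = Add(3, Mul(Rational(1, 4), 0)) = Add(3, 0) = 3)
Function('s')(O) = O
Function('G')(D) = Pow(Add(29, D), Rational(1, 2))
Add(Mul(Function('s')(Mul(Mul(o, Function('k')(1)), 1)), Pow(3209, -1)), Mul(Function('G')(-37), Pow(2137, -1))) = Add(Mul(Mul(Mul(4, 3), 1), Pow(3209, -1)), Mul(Pow(Add(29, -37), Rational(1, 2)), Pow(2137, -1))) = Add(Mul(Mul(12, 1), Rational(1, 3209)), Mul(Pow(-8, Rational(1, 2)), Rational(1, 2137))) = Add(Mul(12, Rational(1, 3209)), Mul(Mul(2, I, Pow(2, Rational(1, 2))), Rational(1, 2137))) = Add(Rational(12, 3209), Mul(Rational(2, 2137), I, Pow(2, Rational(1, 2))))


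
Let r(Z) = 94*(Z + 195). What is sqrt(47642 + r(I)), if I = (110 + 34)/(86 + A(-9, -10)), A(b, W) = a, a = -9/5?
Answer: 2*sqrt(2930359133)/421 ≈ 257.16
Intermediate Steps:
a = -9/5 (a = -9*1/5 = -9/5 ≈ -1.8000)
A(b, W) = -9/5
I = 720/421 (I = (110 + 34)/(86 - 9/5) = 144/(421/5) = 144*(5/421) = 720/421 ≈ 1.7102)
r(Z) = 18330 + 94*Z (r(Z) = 94*(195 + Z) = 18330 + 94*Z)
sqrt(47642 + r(I)) = sqrt(47642 + (18330 + 94*(720/421))) = sqrt(47642 + (18330 + 67680/421)) = sqrt(47642 + 7784610/421) = sqrt(27841892/421) = 2*sqrt(2930359133)/421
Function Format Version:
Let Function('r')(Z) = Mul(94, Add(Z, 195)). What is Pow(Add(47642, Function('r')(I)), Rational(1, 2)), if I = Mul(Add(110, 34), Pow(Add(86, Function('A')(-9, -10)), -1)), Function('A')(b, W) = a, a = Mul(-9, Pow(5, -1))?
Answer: Mul(Rational(2, 421), Pow(2930359133, Rational(1, 2))) ≈ 257.16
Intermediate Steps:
a = Rational(-9, 5) (a = Mul(-9, Rational(1, 5)) = Rational(-9, 5) ≈ -1.8000)
Function('A')(b, W) = Rational(-9, 5)
I = Rational(720, 421) (I = Mul(Add(110, 34), Pow(Add(86, Rational(-9, 5)), -1)) = Mul(144, Pow(Rational(421, 5), -1)) = Mul(144, Rational(5, 421)) = Rational(720, 421) ≈ 1.7102)
Function('r')(Z) = Add(18330, Mul(94, Z)) (Function('r')(Z) = Mul(94, Add(195, Z)) = Add(18330, Mul(94, Z)))
Pow(Add(47642, Function('r')(I)), Rational(1, 2)) = Pow(Add(47642, Add(18330, Mul(94, Rational(720, 421)))), Rational(1, 2)) = Pow(Add(47642, Add(18330, Rational(67680, 421))), Rational(1, 2)) = Pow(Add(47642, Rational(7784610, 421)), Rational(1, 2)) = Pow(Rational(27841892, 421), Rational(1, 2)) = Mul(Rational(2, 421), Pow(2930359133, Rational(1, 2)))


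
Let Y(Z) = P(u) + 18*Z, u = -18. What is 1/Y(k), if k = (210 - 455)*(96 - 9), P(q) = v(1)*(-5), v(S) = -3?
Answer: -1/383655 ≈ -2.6065e-6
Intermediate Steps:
P(q) = 15 (P(q) = -3*(-5) = 15)
k = -21315 (k = -245*87 = -21315)
Y(Z) = 15 + 18*Z
1/Y(k) = 1/(15 + 18*(-21315)) = 1/(15 - 383670) = 1/(-383655) = -1/383655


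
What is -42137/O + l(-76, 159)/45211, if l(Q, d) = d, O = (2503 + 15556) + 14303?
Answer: -1899910349/1463118382 ≈ -1.2985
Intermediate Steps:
O = 32362 (O = 18059 + 14303 = 32362)
-42137/O + l(-76, 159)/45211 = -42137/32362 + 159/45211 = -1899910349/1463118382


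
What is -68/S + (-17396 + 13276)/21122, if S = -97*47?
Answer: -8673392/48147599 ≈ -0.18014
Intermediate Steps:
S = -4559
-68/S + (-17396 + 13276)/21122 = -68/(-4559) + (-17396 + 13276)/21122 = -68*(-1/4559) - 4120*1/21122 = 68/4559 - 2060/10561 = -8673392/48147599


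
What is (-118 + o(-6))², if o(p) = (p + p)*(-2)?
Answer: 8836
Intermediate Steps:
o(p) = -4*p (o(p) = (2*p)*(-2) = -4*p)
(-118 + o(-6))² = (-118 - 4*(-6))² = (-118 + 24)² = (-94)² = 8836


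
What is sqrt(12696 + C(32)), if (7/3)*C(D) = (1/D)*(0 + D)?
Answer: 15*sqrt(2765)/7 ≈ 112.68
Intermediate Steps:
C(D) = 3/7 (C(D) = 3*((1/D)*(0 + D))/7 = 3*(D/D)/7 = (3/7)*1 = 3/7)
sqrt(12696 + C(32)) = sqrt(12696 + 3/7) = sqrt(88875/7) = 15*sqrt(2765)/7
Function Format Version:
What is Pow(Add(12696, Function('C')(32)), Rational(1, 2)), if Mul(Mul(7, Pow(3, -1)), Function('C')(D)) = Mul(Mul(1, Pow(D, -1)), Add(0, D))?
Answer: Mul(Rational(15, 7), Pow(2765, Rational(1, 2))) ≈ 112.68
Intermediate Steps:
Function('C')(D) = Rational(3, 7) (Function('C')(D) = Mul(Rational(3, 7), Mul(Mul(1, Pow(D, -1)), Add(0, D))) = Mul(Rational(3, 7), Mul(Pow(D, -1), D)) = Mul(Rational(3, 7), 1) = Rational(3, 7))
Pow(Add(12696, Function('C')(32)), Rational(1, 2)) = Pow(Add(12696, Rational(3, 7)), Rational(1, 2)) = Pow(Rational(88875, 7), Rational(1, 2)) = Mul(Rational(15, 7), Pow(2765, Rational(1, 2)))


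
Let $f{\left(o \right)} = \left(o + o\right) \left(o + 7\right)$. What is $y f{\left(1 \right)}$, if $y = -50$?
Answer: $-800$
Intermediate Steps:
$f{\left(o \right)} = 2 o \left(7 + o\right)$
$y f{\left(1 \right)} = - 50 \cdot 2 \cdot 1 \left(7 + 1\right) = - 50 \cdot 2 \cdot 1 \cdot 8 = \left(-50\right) 16 = -800$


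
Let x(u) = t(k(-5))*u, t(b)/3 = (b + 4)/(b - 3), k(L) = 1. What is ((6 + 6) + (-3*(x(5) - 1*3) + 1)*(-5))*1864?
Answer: -1119332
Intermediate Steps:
t(b) = 3*(4 + b)/(-3 + b) (t(b) = 3*((b + 4)/(b - 3)) = 3*((4 + b)/(-3 + b)) = 3*(4 + b)/(-3 + b))
x(u) = -15*u/2 (x(u) = (3*(4 + 1)/(-3 + 1))*u = (3*5/(-2))*u = (3*(-½)*5)*u = -15*u/2)
((6 + 6) + (-3*(x(5) - 1*3) + 1)*(-5))*1864 = ((6 + 6) + (-3*(-15/2*5 - 1*3) + 1)*(-5))*1864 = (12 + (-3*(-75/2 - 3) + 1)*(-5))*1864 = (12 + (-3*(-81/2) + 1)*(-5))*1864 = (12 + (243/2 + 1)*(-5))*1864 = (12 + (245/2)*(-5))*1864 = (12 - 1225/2)*1864 = -1201/2*1864 = -1119332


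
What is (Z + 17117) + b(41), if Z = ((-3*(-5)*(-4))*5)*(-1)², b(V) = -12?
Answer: 16805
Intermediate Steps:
Z = -300 (Z = ((15*(-4))*5)*1 = -60*5*1 = -300*1 = -300)
(Z + 17117) + b(41) = (-300 + 17117) - 12 = 16817 - 12 = 16805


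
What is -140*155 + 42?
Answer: -21658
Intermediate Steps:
-140*155 + 42 = -21700 + 42 = -21658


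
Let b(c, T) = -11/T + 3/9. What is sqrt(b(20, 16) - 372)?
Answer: I*sqrt(53619)/12 ≈ 19.296*I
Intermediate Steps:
b(c, T) = 1/3 - 11/T (b(c, T) = -11/T + 3*(1/9) = -11/T + 1/3 = 1/3 - 11/T)
sqrt(b(20, 16) - 372) = sqrt((1/3)*(-33 + 16)/16 - 372) = sqrt((1/3)*(1/16)*(-17) - 372) = sqrt(-17/48 - 372) = sqrt(-17873/48) = I*sqrt(53619)/12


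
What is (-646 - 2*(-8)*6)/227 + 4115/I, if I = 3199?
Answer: -825345/726173 ≈ -1.1366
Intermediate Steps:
(-646 - 2*(-8)*6)/227 + 4115/I = (-646 - 2*(-8)*6)/227 + 4115/3199 = (-646 - (-16)*6)*(1/227) + 4115*(1/3199) = (-646 - 1*(-96))*(1/227) + 4115/3199 = (-646 + 96)*(1/227) + 4115/3199 = -550*1/227 + 4115/3199 = -550/227 + 4115/3199 = -825345/726173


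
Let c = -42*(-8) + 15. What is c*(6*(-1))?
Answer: -2106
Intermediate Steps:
c = 351 (c = 336 + 15 = 351)
c*(6*(-1)) = 351*(6*(-1)) = 351*(-6) = -2106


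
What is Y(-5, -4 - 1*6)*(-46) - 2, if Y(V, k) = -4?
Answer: 182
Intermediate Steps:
Y(-5, -4 - 1*6)*(-46) - 2 = -4*(-46) - 2 = 184 - 2 = 182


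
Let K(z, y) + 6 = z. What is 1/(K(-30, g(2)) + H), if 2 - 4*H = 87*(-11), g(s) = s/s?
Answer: 4/815 ≈ 0.0049080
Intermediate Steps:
g(s) = 1
K(z, y) = -6 + z
H = 959/4 (H = 1/2 - 87*(-11)/4 = 1/2 - 1/4*(-957) = 1/2 + 957/4 = 959/4 ≈ 239.75)
1/(K(-30, g(2)) + H) = 1/((-6 - 30) + 959/4) = 1/(-36 + 959/4) = 1/(815/4) = 4/815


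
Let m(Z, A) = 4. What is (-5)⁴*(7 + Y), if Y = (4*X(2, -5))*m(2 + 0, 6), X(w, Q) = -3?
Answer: -25625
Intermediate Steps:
Y = -48 (Y = (4*(-3))*4 = -12*4 = -48)
(-5)⁴*(7 + Y) = (-5)⁴*(7 - 48) = 625*(-41) = -25625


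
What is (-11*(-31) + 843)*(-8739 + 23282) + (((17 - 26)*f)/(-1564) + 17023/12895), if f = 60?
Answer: 86816815660658/5041945 ≈ 1.7219e+7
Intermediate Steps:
(-11*(-31) + 843)*(-8739 + 23282) + (((17 - 26)*f)/(-1564) + 17023/12895) = (-11*(-31) + 843)*(-8739 + 23282) + (((17 - 26)*60)/(-1564) + 17023/12895) = (341 + 843)*14543 + (-9*60*(-1/1564) + 17023*(1/12895)) = 1184*14543 + (-540*(-1/1564) + 17023/12895) = 17218912 + (135/391 + 17023/12895) = 17218912 + 8396818/5041945 = 86816815660658/5041945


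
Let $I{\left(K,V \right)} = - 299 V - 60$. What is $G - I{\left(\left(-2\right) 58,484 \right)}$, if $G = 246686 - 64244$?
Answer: $327218$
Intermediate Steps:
$G = 182442$ ($G = 246686 - 64244 = 182442$)
$I{\left(K,V \right)} = -60 - 299 V$
$G - I{\left(\left(-2\right) 58,484 \right)} = 182442 - \left(-60 - 144716\right) = 182442 - -144776 = 182442 + 144776 = 327218$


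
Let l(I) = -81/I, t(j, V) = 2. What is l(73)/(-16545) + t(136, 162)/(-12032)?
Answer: -240163/2422011520 ≈ -9.9158e-5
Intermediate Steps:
l(73)/(-16545) + t(136, 162)/(-12032) = -81/73/(-16545) + 2/(-12032) = -81*1/73*(-1/16545) + 2*(-1/12032) = -81/73*(-1/16545) - 1/6016 = 27/402595 - 1/6016 = -240163/2422011520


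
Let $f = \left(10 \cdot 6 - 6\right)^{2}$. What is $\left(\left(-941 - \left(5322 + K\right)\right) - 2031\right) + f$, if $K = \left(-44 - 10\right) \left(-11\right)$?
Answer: $-5972$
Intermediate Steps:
$K = 594$ ($K = \left(-54\right) \left(-11\right) = 594$)
$f = 2916$ ($f = \left(60 - 6\right)^{2} = 54^{2} = 2916$)
$\left(\left(-941 - \left(5322 + K\right)\right) - 2031\right) + f = \left(\left(-941 - 5916\right) - 2031\right) + 2916 = \left(-6857 - 2031\right) + 2916 = -8888 + 2916 = -5972$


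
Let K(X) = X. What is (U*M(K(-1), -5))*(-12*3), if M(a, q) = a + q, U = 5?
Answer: 1080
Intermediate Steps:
(U*M(K(-1), -5))*(-12*3) = (5*(-1 - 5))*(-12*3) = (5*(-6))*(-36) = -30*(-36) = 1080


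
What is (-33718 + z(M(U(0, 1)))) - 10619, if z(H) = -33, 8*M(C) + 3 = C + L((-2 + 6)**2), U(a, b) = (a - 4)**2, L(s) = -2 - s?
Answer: -44370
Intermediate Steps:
U(a, b) = (-4 + a)**2
M(C) = -21/8 + C/8 (M(C) = -3/8 + (C + (-2 - (-2 + 6)**2))/8 = -3/8 + (C + (-2 - 1*4**2))/8 = -3/8 + (C + (-2 - 1*16))/8 = -3/8 + (C + (-2 - 16))/8 = -3/8 + (C - 18)/8 = -3/8 + (-18 + C)/8 = -3/8 + (-9/4 + C/8) = -21/8 + C/8)
(-33718 + z(M(U(0, 1)))) - 10619 = (-33718 - 33) - 10619 = -33751 - 10619 = -44370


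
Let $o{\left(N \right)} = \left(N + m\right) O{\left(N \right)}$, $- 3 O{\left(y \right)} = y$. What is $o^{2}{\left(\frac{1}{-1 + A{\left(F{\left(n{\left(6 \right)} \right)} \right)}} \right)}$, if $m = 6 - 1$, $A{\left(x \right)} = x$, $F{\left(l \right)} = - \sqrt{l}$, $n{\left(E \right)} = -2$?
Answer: $\frac{2 \left(- 20 \sqrt{2} - 17 i\right)}{9 \left(- 7 i + 4 \sqrt{2}\right)} \approx -0.11248 - 0.80701 i$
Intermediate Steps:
$O{\left(y \right)} = - \frac{y}{3}$
$m = 5$
$o{\left(N \right)} = - \frac{N \left(5 + N\right)}{3}$ ($o{\left(N \right)} = \left(N + 5\right) \left(- \frac{N}{3}\right) = \left(5 + N\right) \left(- \frac{N}{3}\right) = - \frac{N \left(5 + N\right)}{3}$)
$o^{2}{\left(\frac{1}{-1 + A{\left(F{\left(n{\left(6 \right)} \right)} \right)}} \right)} = \left(- \frac{5 + \frac{1}{-1 - \sqrt{-2}}}{3 \left(-1 - \sqrt{-2}\right)}\right)^{2} = \left(- \frac{5 + \frac{1}{-1 - i \sqrt{2}}}{3 \left(-1 - i \sqrt{2}\right)}\right)^{2} = \frac{\left(5 + \frac{1}{-1 - i \sqrt{2}}\right)^{2}}{9 \left(-1 - i \sqrt{2}\right)^{2}}$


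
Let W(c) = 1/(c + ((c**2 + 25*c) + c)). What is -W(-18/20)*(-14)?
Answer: -1400/2349 ≈ -0.59600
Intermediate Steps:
W(c) = 1/(c**2 + 27*c) (W(c) = 1/(c + (c**2 + 26*c)) = 1/(c**2 + 27*c))
-W(-18/20)*(-14) = -1/(((-18/20))*(27 - 18/20))*(-14) = -1/(((-18*1/20))*(27 - 18*1/20))*(-14) = -1/((-9/10)*(27 - 9/10))*(-14) = -(-10/(9*261/10))*(-14) = -(-10/9*10/261)*(-14) = -(-100)*(-14)/2349 = -1*1400/2349 = -1400/2349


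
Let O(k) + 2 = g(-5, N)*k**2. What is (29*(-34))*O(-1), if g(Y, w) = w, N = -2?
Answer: 3944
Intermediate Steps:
O(k) = -2 - 2*k**2
(29*(-34))*O(-1) = (29*(-34))*(-2 - 2*(-1)**2) = -986*(-2 - 2*1) = -986*(-2 - 2) = -986*(-4) = 3944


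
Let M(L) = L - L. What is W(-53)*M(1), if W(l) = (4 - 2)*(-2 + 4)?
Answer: 0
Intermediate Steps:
M(L) = 0
W(l) = 4 (W(l) = 2*2 = 4)
W(-53)*M(1) = 4*0 = 0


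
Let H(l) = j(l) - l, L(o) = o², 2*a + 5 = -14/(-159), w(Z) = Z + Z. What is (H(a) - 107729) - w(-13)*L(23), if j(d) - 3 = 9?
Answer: -29879453/318 ≈ -93961.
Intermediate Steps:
j(d) = 12 (j(d) = 3 + 9 = 12)
w(Z) = 2*Z
a = -781/318 (a = -5/2 + (-14/(-159))/2 = -5/2 + (-14*(-1/159))/2 = -5/2 + (½)*(14/159) = -5/2 + 7/159 = -781/318 ≈ -2.4560)
H(l) = 12 - l
(H(a) - 107729) - w(-13)*L(23) = ((12 - 1*(-781/318)) - 107729) - 2*(-13)*23² = ((12 + 781/318) - 107729) - (-26)*529 = (4597/318 - 107729) - 1*(-13754) = -34253225/318 + 13754 = -29879453/318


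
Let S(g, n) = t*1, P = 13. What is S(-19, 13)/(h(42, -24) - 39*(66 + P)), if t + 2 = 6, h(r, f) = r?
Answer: -4/3039 ≈ -0.0013162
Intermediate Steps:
t = 4 (t = -2 + 6 = 4)
S(g, n) = 4 (S(g, n) = 4*1 = 4)
S(-19, 13)/(h(42, -24) - 39*(66 + P)) = 4/(42 - 39*(66 + 13)) = 4/(42 - 39*79) = 4/(42 - 3081) = 4/(-3039) = 4*(-1/3039) = -4/3039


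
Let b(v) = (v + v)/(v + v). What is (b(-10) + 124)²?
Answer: 15625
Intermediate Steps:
b(v) = 1 (b(v) = (2*v)/((2*v)) = (2*v)*(1/(2*v)) = 1)
(b(-10) + 124)² = (1 + 124)² = 125² = 15625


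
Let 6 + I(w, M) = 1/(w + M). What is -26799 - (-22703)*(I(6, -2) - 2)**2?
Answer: 21388799/16 ≈ 1.3368e+6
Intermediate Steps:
I(w, M) = -6 + 1/(M + w) (I(w, M) = -6 + 1/(w + M) = -6 + 1/(M + w))
-26799 - (-22703)*(I(6, -2) - 2)**2 = -26799 - (-22703)*((1 - 6*(-2) - 6*6)/(-2 + 6) - 2)**2 = -26799 - (-22703)*((1 + 12 - 36)/4 - 2)**2 = -26799 - (-22703)*((1/4)*(-23) - 2)**2 = -26799 - (-22703)*(-23/4 - 2)**2 = -26799 - (-22703)*(-31/4)**2 = -26799 - (-22703)*961/16 = -26799 - 1*(-21817583/16) = -26799 + 21817583/16 = 21388799/16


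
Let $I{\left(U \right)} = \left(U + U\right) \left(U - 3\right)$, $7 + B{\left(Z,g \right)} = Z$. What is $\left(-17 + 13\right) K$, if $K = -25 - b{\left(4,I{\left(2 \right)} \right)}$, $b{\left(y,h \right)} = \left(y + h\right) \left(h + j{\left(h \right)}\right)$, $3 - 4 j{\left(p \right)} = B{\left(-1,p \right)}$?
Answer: $100$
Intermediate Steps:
$B{\left(Z,g \right)} = -7 + Z$
$j{\left(p \right)} = \frac{11}{4}$ ($j{\left(p \right)} = \frac{3}{4} - \frac{-7 - 1}{4} = \frac{3}{4} - -2 = \frac{3}{4} + 2 = \frac{11}{4}$)
$I{\left(U \right)} = 2 U \left(-3 + U\right)$
$b{\left(y,h \right)} = \left(\frac{11}{4} + h\right) \left(h + y\right)$ ($b{\left(y,h \right)} = \left(y + h\right) \left(h + \frac{11}{4}\right) = \left(h + y\right) \left(\frac{11}{4} + h\right) = \left(\frac{11}{4} + h\right) \left(h + y\right)$)
$K = -25$ ($K = -25 - \left(\left(2 \cdot 2 \left(-3 + 2\right)\right)^{2} + \frac{11 \cdot 2 \cdot 2 \left(-3 + 2\right)}{4} + \frac{11}{4} \cdot 4 + 2 \cdot 2 \left(-3 + 2\right) 4\right) = -25 - \left(\left(2 \cdot 2 \left(-1\right)\right)^{2} + \frac{11 \cdot 2 \cdot 2 \left(-1\right)}{4} + 11 + 2 \cdot 2 \left(-1\right) 4\right) = -25 - \left(\left(-4\right)^{2} + \frac{11}{4} \left(-4\right) + 11 - 16\right) = -25 - \left(16 - 11 + 11 - 16\right) = -25 - 0 = -25 + 0 = -25$)
$\left(-17 + 13\right) K = \left(-17 + 13\right) \left(-25\right) = \left(-4\right) \left(-25\right) = 100$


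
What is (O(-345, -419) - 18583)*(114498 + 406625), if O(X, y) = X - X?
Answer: -9684028709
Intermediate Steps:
O(X, y) = 0
(O(-345, -419) - 18583)*(114498 + 406625) = (0 - 18583)*(114498 + 406625) = -18583*521123 = -9684028709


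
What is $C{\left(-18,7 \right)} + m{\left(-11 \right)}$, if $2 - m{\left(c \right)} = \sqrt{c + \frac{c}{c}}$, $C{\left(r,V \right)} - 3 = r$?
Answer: $-13 - i \sqrt{10} \approx -13.0 - 3.1623 i$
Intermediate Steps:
$C{\left(r,V \right)} = 3 + r$
$m{\left(c \right)} = 2 - \sqrt{1 + c}$ ($m{\left(c \right)} = 2 - \sqrt{c + \frac{c}{c}} = 2 - \sqrt{c + 1} = 2 - \sqrt{1 + c}$)
$C{\left(-18,7 \right)} + m{\left(-11 \right)} = \left(3 - 18\right) + \left(2 - \sqrt{1 - 11}\right) = -15 + \left(2 - \sqrt{-10}\right) = -15 + \left(2 - i \sqrt{10}\right) = -13 - i \sqrt{10}$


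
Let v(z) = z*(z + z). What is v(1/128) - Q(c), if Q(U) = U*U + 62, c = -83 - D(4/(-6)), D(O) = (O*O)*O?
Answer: -41217940775/5971968 ≈ -6901.9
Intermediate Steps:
D(O) = O**3 (D(O) = O**2*O = O**3)
v(z) = 2*z**2 (v(z) = z*(2*z) = 2*z**2)
c = -2233/27 (c = -83 - (4/(-6))**3 = -83 - (4*(-1/6))**3 = -83 - (-2/3)**3 = -83 - 1*(-8/27) = -83 + 8/27 = -2233/27 ≈ -82.704)
Q(U) = 62 + U**2 (Q(U) = U**2 + 62 = 62 + U**2)
v(1/128) - Q(c) = 2*(1/128)**2 - (62 + (-2233/27)**2) = 2*(1/128)**2 - (62 + 4986289/729) = 2*(1/16384) - 1*5031487/729 = 1/8192 - 5031487/729 = -41217940775/5971968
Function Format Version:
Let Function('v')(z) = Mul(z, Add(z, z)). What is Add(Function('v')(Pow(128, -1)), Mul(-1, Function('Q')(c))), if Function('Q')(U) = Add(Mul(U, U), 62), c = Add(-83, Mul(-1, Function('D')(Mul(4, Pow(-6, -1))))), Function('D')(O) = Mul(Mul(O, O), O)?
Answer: Rational(-41217940775, 5971968) ≈ -6901.9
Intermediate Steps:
Function('D')(O) = Pow(O, 3) (Function('D')(O) = Mul(Pow(O, 2), O) = Pow(O, 3))
Function('v')(z) = Mul(2, Pow(z, 2)) (Function('v')(z) = Mul(z, Mul(2, z)) = Mul(2, Pow(z, 2)))
c = Rational(-2233, 27) (c = Add(-83, Mul(-1, Pow(Mul(4, Pow(-6, -1)), 3))) = Add(-83, Mul(-1, Pow(Mul(4, Rational(-1, 6)), 3))) = Add(-83, Mul(-1, Pow(Rational(-2, 3), 3))) = Add(-83, Mul(-1, Rational(-8, 27))) = Add(-83, Rational(8, 27)) = Rational(-2233, 27) ≈ -82.704)
Function('Q')(U) = Add(62, Pow(U, 2)) (Function('Q')(U) = Add(Pow(U, 2), 62) = Add(62, Pow(U, 2)))
Add(Function('v')(Pow(128, -1)), Mul(-1, Function('Q')(c))) = Add(Mul(2, Pow(Pow(128, -1), 2)), Mul(-1, Add(62, Pow(Rational(-2233, 27), 2)))) = Add(Mul(2, Pow(Rational(1, 128), 2)), Mul(-1, Add(62, Rational(4986289, 729)))) = Add(Mul(2, Rational(1, 16384)), Mul(-1, Rational(5031487, 729))) = Add(Rational(1, 8192), Rational(-5031487, 729)) = Rational(-41217940775, 5971968)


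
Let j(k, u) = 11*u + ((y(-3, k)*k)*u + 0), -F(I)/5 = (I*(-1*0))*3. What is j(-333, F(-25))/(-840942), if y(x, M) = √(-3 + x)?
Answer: 0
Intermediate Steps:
F(I) = 0 (F(I) = -5*I*(-1*0)*3 = -5*I*0*3 = -0*3 = -5*0 = 0)
j(k, u) = 11*u + I*k*u*√6 (j(k, u) = 11*u + ((√(-3 - 3)*k)*u + 0) = 11*u + ((√(-6)*k)*u + 0) = 11*u + (((I*√6)*k)*u + 0) = 11*u + ((I*k*√6)*u + 0) = 11*u + (I*k*u*√6 + 0) = 11*u + I*k*u*√6)
j(-333, F(-25))/(-840942) = (0*(11 + I*(-333)*√6))/(-840942) = (0*(11 - 333*I*√6))*(-1/840942) = 0*(-1/840942) = 0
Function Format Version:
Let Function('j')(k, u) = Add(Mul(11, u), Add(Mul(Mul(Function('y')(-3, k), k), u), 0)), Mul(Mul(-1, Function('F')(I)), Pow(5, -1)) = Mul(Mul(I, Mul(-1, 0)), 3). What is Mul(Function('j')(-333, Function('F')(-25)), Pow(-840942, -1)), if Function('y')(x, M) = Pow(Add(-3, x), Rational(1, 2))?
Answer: 0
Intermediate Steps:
Function('F')(I) = 0 (Function('F')(I) = Mul(-5, Mul(Mul(I, Mul(-1, 0)), 3)) = Mul(-5, Mul(Mul(I, 0), 3)) = Mul(-5, Mul(0, 3)) = Mul(-5, 0) = 0)
Function('j')(k, u) = Add(Mul(11, u), Mul(I, k, u, Pow(6, Rational(1, 2)))) (Function('j')(k, u) = Add(Mul(11, u), Add(Mul(Mul(Pow(Add(-3, -3), Rational(1, 2)), k), u), 0)) = Add(Mul(11, u), Add(Mul(Mul(Pow(-6, Rational(1, 2)), k), u), 0)) = Add(Mul(11, u), Add(Mul(Mul(Mul(I, Pow(6, Rational(1, 2))), k), u), 0)) = Add(Mul(11, u), Add(Mul(Mul(I, k, Pow(6, Rational(1, 2))), u), 0)) = Add(Mul(11, u), Add(Mul(I, k, u, Pow(6, Rational(1, 2))), 0)) = Add(Mul(11, u), Mul(I, k, u, Pow(6, Rational(1, 2)))))
Mul(Function('j')(-333, Function('F')(-25)), Pow(-840942, -1)) = Mul(Mul(0, Add(11, Mul(I, -333, Pow(6, Rational(1, 2))))), Pow(-840942, -1)) = Mul(Mul(0, Add(11, Mul(-333, I, Pow(6, Rational(1, 2))))), Rational(-1, 840942)) = Mul(0, Rational(-1, 840942)) = 0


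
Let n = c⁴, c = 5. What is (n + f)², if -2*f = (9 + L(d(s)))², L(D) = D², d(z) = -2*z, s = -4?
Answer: 16638241/4 ≈ 4.1596e+6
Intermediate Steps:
n = 625 (n = 5⁴ = 625)
f = -5329/2 (f = -(9 + (-2*(-4))²)²/2 = -(9 + 8²)²/2 = -(9 + 64)²/2 = -½*73² = -½*5329 = -5329/2 ≈ -2664.5)
(n + f)² = (625 - 5329/2)² = (-4079/2)² = 16638241/4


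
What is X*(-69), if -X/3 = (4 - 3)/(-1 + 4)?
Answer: 69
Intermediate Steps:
X = -1 (X = -3*(4 - 3)/(-1 + 4) = -3/3 = -3*⅓ = -1)
X*(-69) = -1*(-69) = 69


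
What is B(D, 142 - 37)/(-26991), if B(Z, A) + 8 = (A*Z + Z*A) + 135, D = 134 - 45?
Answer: -18817/26991 ≈ -0.69716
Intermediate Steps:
D = 89
B(Z, A) = 127 + 2*A*Z (B(Z, A) = -8 + ((A*Z + Z*A) + 135) = -8 + ((A*Z + A*Z) + 135) = -8 + (2*A*Z + 135) = -8 + (135 + 2*A*Z) = 127 + 2*A*Z)
B(D, 142 - 37)/(-26991) = (127 + 2*(142 - 37)*89)/(-26991) = (127 + 2*105*89)*(-1/26991) = (127 + 18690)*(-1/26991) = 18817*(-1/26991) = -18817/26991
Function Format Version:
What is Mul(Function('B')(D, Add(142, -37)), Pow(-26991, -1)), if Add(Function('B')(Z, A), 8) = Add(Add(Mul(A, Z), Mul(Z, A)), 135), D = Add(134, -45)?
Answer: Rational(-18817, 26991) ≈ -0.69716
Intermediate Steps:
D = 89
Function('B')(Z, A) = Add(127, Mul(2, A, Z)) (Function('B')(Z, A) = Add(-8, Add(Add(Mul(A, Z), Mul(Z, A)), 135)) = Add(-8, Add(Add(Mul(A, Z), Mul(A, Z)), 135)) = Add(-8, Add(Mul(2, A, Z), 135)) = Add(-8, Add(135, Mul(2, A, Z))) = Add(127, Mul(2, A, Z)))
Mul(Function('B')(D, Add(142, -37)), Pow(-26991, -1)) = Mul(Add(127, Mul(2, Add(142, -37), 89)), Pow(-26991, -1)) = Mul(Add(127, Mul(2, 105, 89)), Rational(-1, 26991)) = Mul(Add(127, 18690), Rational(-1, 26991)) = Mul(18817, Rational(-1, 26991)) = Rational(-18817, 26991)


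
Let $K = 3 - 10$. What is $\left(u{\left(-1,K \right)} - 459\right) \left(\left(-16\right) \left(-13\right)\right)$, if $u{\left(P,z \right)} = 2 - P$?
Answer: $-94848$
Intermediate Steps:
$K = -7$
$\left(u{\left(-1,K \right)} - 459\right) \left(\left(-16\right) \left(-13\right)\right) = \left(\left(2 - -1\right) - 459\right) \left(\left(-16\right) \left(-13\right)\right) = \left(\left(2 + 1\right) - 459\right) 208 = \left(3 - 459\right) 208 = \left(-456\right) 208 = -94848$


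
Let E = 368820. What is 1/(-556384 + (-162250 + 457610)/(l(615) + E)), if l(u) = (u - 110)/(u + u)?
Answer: -6979217/3883119082208 ≈ -1.7973e-6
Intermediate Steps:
l(u) = (-110 + u)/(2*u) (l(u) = (-110 + u)/((2*u)) = (-110 + u)*(1/(2*u)) = (-110 + u)/(2*u))
1/(-556384 + (-162250 + 457610)/(l(615) + E)) = 1/(-556384 + (-162250 + 457610)/((½)*(-110 + 615)/615 + 368820)) = 1/(-556384 + 295360/((½)*(1/615)*505 + 368820)) = 1/(-556384 + 295360/(101/246 + 368820)) = 1/(-556384 + 295360/(90729821/246)) = 1/(-556384 + 295360*(246/90729821)) = 1/(-556384 + 5589120/6979217) = 1/(-3883119082208/6979217) = -6979217/3883119082208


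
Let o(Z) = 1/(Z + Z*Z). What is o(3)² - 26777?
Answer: -3855887/144 ≈ -26777.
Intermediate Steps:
o(Z) = 1/(Z + Z²)
o(3)² - 26777 = (1/(3*(1 + 3)))² - 26777 = ((⅓)/4)² - 26777 = ((⅓)*(¼))² - 26777 = (1/12)² - 26777 = 1/144 - 26777 = -3855887/144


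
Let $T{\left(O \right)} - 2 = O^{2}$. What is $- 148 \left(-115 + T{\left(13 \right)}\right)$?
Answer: $-8288$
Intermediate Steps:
$T{\left(O \right)} = 2 + O^{2}$
$- 148 \left(-115 + T{\left(13 \right)}\right) = - 148 \left(-115 + \left(2 + 13^{2}\right)\right) = - 148 \left(-115 + \left(2 + 169\right)\right) = - 148 \left(-115 + 171\right) = \left(-148\right) 56 = -8288$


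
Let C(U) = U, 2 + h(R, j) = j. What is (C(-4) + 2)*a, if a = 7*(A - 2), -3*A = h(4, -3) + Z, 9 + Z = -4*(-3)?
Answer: 56/3 ≈ 18.667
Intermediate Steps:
h(R, j) = -2 + j
Z = 3 (Z = -9 - 4*(-3) = -9 + 12 = 3)
A = 2/3 (A = -((-2 - 3) + 3)/3 = -(-5 + 3)/3 = -1/3*(-2) = 2/3 ≈ 0.66667)
a = -28/3 (a = 7*(2/3 - 2) = 7*(-4/3) = -28/3 ≈ -9.3333)
(C(-4) + 2)*a = (-4 + 2)*(-28/3) = -2*(-28/3) = 56/3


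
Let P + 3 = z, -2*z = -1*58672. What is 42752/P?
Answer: 42752/29333 ≈ 1.4575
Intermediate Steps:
z = 29336 (z = -(-1)*58672/2 = -½*(-58672) = 29336)
P = 29333 (P = -3 + 29336 = 29333)
42752/P = 42752/29333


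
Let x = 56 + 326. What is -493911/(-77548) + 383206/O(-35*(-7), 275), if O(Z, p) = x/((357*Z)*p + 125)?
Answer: 357389803510869001/14811668 ≈ 2.4129e+10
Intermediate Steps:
x = 382
O(Z, p) = 382/(125 + 357*Z*p) (O(Z, p) = 382/((357*Z)*p + 125) = 382/(357*Z*p + 125) = 382/(125 + 357*Z*p))
-493911/(-77548) + 383206/O(-35*(-7), 275) = -493911/(-77548) + 383206/((382/(125 + 357*(-35*(-7))*275))) = -493911*(-1/77548) + 383206/((382/(125 + 357*245*275))) = 493911/77548 + 383206/((382/(125 + 24052875))) = 493911/77548 + 383206/((382/24053000)) = 493911/77548 + 383206/((382*(1/24053000))) = 493911/77548 + 383206/(191/12026500) = 493911/77548 + 383206*(12026500/191) = 493911/77548 + 4608626959000/191 = 357389803510869001/14811668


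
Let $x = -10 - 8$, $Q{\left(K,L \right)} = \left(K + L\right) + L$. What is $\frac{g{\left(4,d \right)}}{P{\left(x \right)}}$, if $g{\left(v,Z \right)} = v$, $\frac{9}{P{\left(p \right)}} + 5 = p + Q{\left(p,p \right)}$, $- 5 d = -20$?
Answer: $- \frac{308}{9} \approx -34.222$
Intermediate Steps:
$Q{\left(K,L \right)} = K + 2 L$
$x = -18$ ($x = -10 - 8 = -18$)
$d = 4$ ($d = \left(- \frac{1}{5}\right) \left(-20\right) = 4$)
$P{\left(p \right)} = \frac{9}{-5 + 4 p}$ ($P{\left(p \right)} = \frac{9}{-5 + \left(p + \left(p + 2 p\right)\right)} = \frac{9}{-5 + \left(p + 3 p\right)} = \frac{9}{-5 + 4 p}$)
$\frac{g{\left(4,d \right)}}{P{\left(x \right)}} = \frac{4}{9 \frac{1}{-5 + 4 \left(-18\right)}} = \frac{4}{9 \frac{1}{-5 - 72}} = \frac{4}{9 \frac{1}{-77}} = \frac{4}{9 \left(- \frac{1}{77}\right)} = \frac{4}{- \frac{9}{77}} = 4 \left(- \frac{77}{9}\right) = - \frac{308}{9}$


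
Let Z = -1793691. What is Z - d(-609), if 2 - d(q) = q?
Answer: -1794302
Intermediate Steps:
d(q) = 2 - q
Z - d(-609) = -1793691 - (2 - 1*(-609)) = -1793691 - (2 + 609) = -1793691 - 1*611 = -1793691 - 611 = -1794302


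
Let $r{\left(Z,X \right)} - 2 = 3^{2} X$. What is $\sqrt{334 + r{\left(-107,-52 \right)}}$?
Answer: $2 i \sqrt{33} \approx 11.489 i$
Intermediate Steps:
$r{\left(Z,X \right)} = 2 + 9 X$ ($r{\left(Z,X \right)} = 2 + 3^{2} X = 2 + 9 X$)
$\sqrt{334 + r{\left(-107,-52 \right)}} = \sqrt{334 + \left(2 + 9 \left(-52\right)\right)} = \sqrt{334 + \left(2 - 468\right)} = \sqrt{334 - 466} = \sqrt{-132} = 2 i \sqrt{33}$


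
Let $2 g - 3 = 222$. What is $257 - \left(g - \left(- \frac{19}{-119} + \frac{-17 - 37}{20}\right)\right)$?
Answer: $\frac{84466}{595} \approx 141.96$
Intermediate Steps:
$g = \frac{225}{2}$ ($g = \frac{3}{2} + \frac{1}{2} \cdot 222 = \frac{3}{2} + 111 = \frac{225}{2} \approx 112.5$)
$257 - \left(g - \left(- \frac{19}{-119} + \frac{-17 - 37}{20}\right)\right) = 257 - \left(\frac{225}{2} - \left(- \frac{19}{-119} + \frac{-17 - 37}{20}\right)\right) = 257 - \left(\frac{225}{2} - \left(\left(-19\right) \left(- \frac{1}{119}\right) + \left(-17 - 37\right) \frac{1}{20}\right)\right) = 257 - \left(\frac{225}{2} - \left(\frac{19}{119} - \frac{27}{10}\right)\right) = 257 - \left(\frac{225}{2} - - \frac{3023}{1190}\right) = 257 - \left(\frac{225}{2} + \frac{3023}{1190}\right) = 257 - \frac{68449}{595} = \frac{84466}{595}$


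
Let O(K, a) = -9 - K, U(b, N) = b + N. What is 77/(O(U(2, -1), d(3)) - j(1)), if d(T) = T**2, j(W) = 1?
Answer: -7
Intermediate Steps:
U(b, N) = N + b
77/(O(U(2, -1), d(3)) - j(1)) = 77/((-9 - (-1 + 2)) - 1*1) = 77/((-9 - 1*1) - 1) = 77/((-9 - 1) - 1) = 77/(-10 - 1) = 77/(-11) = 77*(-1/11) = -7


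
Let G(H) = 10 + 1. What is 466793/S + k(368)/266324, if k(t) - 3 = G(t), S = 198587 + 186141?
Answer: 31080891281/25615574968 ≈ 1.2134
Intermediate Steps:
G(H) = 11
S = 384728
k(t) = 14 (k(t) = 3 + 11 = 14)
466793/S + k(368)/266324 = 466793/384728 + 14/266324 = 466793*(1/384728) + 14*(1/266324) = 466793/384728 + 7/133162 = 31080891281/25615574968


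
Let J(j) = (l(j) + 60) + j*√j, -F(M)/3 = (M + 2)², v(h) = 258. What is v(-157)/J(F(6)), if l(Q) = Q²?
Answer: 132311/19034162 + 2752*I*√3/9517081 ≈ 0.0069512 + 0.00050085*I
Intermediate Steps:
F(M) = -3*(2 + M)² (F(M) = -3*(M + 2)² = -3*(2 + M)²)
J(j) = 60 + j² + j^(3/2) (J(j) = (j² + 60) + j*√j = (60 + j²) + j^(3/2) = 60 + j² + j^(3/2))
v(-157)/J(F(6)) = 258/(60 + (-3*(2 + 6)²)² + (-3*(2 + 6)²)^(3/2)) = 258/(60 + (-3*8²)² + (-3*8²)^(3/2)) = 258/(60 + (-3*64)² + (-3*64)^(3/2)) = 258/(60 + (-192)² + (-192)^(3/2)) = 258/(60 + 36864 - 1536*I*√3) = 258/(36924 - 1536*I*√3)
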